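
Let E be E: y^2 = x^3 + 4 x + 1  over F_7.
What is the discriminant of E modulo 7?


4 a^3 + 27 b^2 = 4*4^3 + 27*1^2 = 256 + 27 = 283
Delta = -16 * (283) = -4528
Delta mod 7 = 1

Delta = 1 (mod 7)


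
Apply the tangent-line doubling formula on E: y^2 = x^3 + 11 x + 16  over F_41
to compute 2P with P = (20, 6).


Doubling: s = (3 x1^2 + a) / (2 y1)
s = (3*20^2 + 11) / (2*6) mod 41 = 36
x3 = s^2 - 2 x1 mod 41 = 36^2 - 2*20 = 26
y3 = s (x1 - x3) - y1 mod 41 = 36 * (20 - 26) - 6 = 24

2P = (26, 24)


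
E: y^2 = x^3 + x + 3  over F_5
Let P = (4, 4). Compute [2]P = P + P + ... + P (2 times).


k = 2 = 10_2 (binary, LSB first: 01)
Double-and-add from P = (4, 4):
  bit 0 = 0: acc unchanged = O
  bit 1 = 1: acc = O + (1, 0) = (1, 0)

2P = (1, 0)


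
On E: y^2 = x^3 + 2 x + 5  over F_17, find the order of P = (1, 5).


Compute successive multiples of P until we hit O:
  1P = (1, 5)
  2P = (11, 7)
  3P = (3, 15)
  4P = (4, 14)
  5P = (4, 3)
  6P = (3, 2)
  7P = (11, 10)
  8P = (1, 12)
  ... (continuing to 9P)
  9P = O

ord(P) = 9


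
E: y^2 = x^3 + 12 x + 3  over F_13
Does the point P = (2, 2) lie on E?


Check whether y^2 = x^3 + 12 x + 3 (mod 13) for (x, y) = (2, 2).
LHS: y^2 = 2^2 mod 13 = 4
RHS: x^3 + 12 x + 3 = 2^3 + 12*2 + 3 mod 13 = 9
LHS != RHS

No, not on the curve


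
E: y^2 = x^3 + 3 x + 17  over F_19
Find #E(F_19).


For each x in F_19, count y with y^2 = x^3 + 3 x + 17 mod 19:
  x = 0: RHS = 17, y in [6, 13]  -> 2 point(s)
  x = 4: RHS = 17, y in [6, 13]  -> 2 point(s)
  x = 5: RHS = 5, y in [9, 10]  -> 2 point(s)
  x = 6: RHS = 4, y in [2, 17]  -> 2 point(s)
  x = 7: RHS = 1, y in [1, 18]  -> 2 point(s)
  x = 13: RHS = 11, y in [7, 12]  -> 2 point(s)
  x = 15: RHS = 17, y in [6, 13]  -> 2 point(s)
  x = 16: RHS = 0, y in [0]  -> 1 point(s)
Affine points: 15. Add the point at infinity: total = 16.

#E(F_19) = 16


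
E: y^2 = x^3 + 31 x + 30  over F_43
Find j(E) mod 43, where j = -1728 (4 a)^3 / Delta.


Delta = -16(4 a^3 + 27 b^2) mod 43 = 2
-1728 * (4 a)^3 = -1728 * (4*31)^3 mod 43 = 11
j = 11 * 2^(-1) mod 43 = 27

j = 27 (mod 43)


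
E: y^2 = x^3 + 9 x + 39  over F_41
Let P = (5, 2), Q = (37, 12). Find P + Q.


P != Q, so use the chord formula.
s = (y2 - y1) / (x2 - x1) = (10) / (32) mod 41 = 8
x3 = s^2 - x1 - x2 mod 41 = 8^2 - 5 - 37 = 22
y3 = s (x1 - x3) - y1 mod 41 = 8 * (5 - 22) - 2 = 26

P + Q = (22, 26)


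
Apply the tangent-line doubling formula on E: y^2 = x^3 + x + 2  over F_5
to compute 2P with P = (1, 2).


Doubling: s = (3 x1^2 + a) / (2 y1)
s = (3*1^2 + 1) / (2*2) mod 5 = 1
x3 = s^2 - 2 x1 mod 5 = 1^2 - 2*1 = 4
y3 = s (x1 - x3) - y1 mod 5 = 1 * (1 - 4) - 2 = 0

2P = (4, 0)


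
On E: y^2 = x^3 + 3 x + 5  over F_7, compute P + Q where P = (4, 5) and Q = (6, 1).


P != Q, so use the chord formula.
s = (y2 - y1) / (x2 - x1) = (3) / (2) mod 7 = 5
x3 = s^2 - x1 - x2 mod 7 = 5^2 - 4 - 6 = 1
y3 = s (x1 - x3) - y1 mod 7 = 5 * (4 - 1) - 5 = 3

P + Q = (1, 3)


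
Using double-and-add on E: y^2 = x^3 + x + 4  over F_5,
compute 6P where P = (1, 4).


k = 6 = 110_2 (binary, LSB first: 011)
Double-and-add from P = (1, 4):
  bit 0 = 0: acc unchanged = O
  bit 1 = 1: acc = O + (2, 3) = (2, 3)
  bit 2 = 1: acc = (2, 3) + (0, 3) = (3, 2)

6P = (3, 2)


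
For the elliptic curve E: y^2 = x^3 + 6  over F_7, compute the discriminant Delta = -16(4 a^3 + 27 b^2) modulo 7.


4 a^3 + 27 b^2 = 4*0^3 + 27*6^2 = 0 + 972 = 972
Delta = -16 * (972) = -15552
Delta mod 7 = 2

Delta = 2 (mod 7)


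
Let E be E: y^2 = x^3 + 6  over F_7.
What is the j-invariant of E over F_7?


Delta = -16(4 a^3 + 27 b^2) mod 7 = 2
-1728 * (4 a)^3 = -1728 * (4*0)^3 mod 7 = 0
j = 0 * 2^(-1) mod 7 = 0

j = 0 (mod 7)


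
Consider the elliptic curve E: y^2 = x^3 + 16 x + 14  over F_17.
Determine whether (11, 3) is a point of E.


Check whether y^2 = x^3 + 16 x + 14 (mod 17) for (x, y) = (11, 3).
LHS: y^2 = 3^2 mod 17 = 9
RHS: x^3 + 16 x + 14 = 11^3 + 16*11 + 14 mod 17 = 8
LHS != RHS

No, not on the curve


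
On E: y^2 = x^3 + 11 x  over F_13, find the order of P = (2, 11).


Compute successive multiples of P until we hit O:
  1P = (2, 11)
  2P = (12, 1)
  3P = (0, 0)
  4P = (12, 12)
  5P = (2, 2)
  6P = O

ord(P) = 6


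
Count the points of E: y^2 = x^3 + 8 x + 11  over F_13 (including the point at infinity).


For each x in F_13, count y with y^2 = x^3 + 8 x + 11 mod 13:
  x = 2: RHS = 9, y in [3, 10]  -> 2 point(s)
  x = 3: RHS = 10, y in [6, 7]  -> 2 point(s)
  x = 4: RHS = 3, y in [4, 9]  -> 2 point(s)
  x = 10: RHS = 12, y in [5, 8]  -> 2 point(s)
  x = 11: RHS = 0, y in [0]  -> 1 point(s)
Affine points: 9. Add the point at infinity: total = 10.

#E(F_13) = 10


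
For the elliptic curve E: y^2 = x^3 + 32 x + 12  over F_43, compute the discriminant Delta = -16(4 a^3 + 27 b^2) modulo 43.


4 a^3 + 27 b^2 = 4*32^3 + 27*12^2 = 131072 + 3888 = 134960
Delta = -16 * (134960) = -2159360
Delta mod 43 = 14

Delta = 14 (mod 43)


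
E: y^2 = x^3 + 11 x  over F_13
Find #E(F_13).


For each x in F_13, count y with y^2 = x^3 + 11 x + 0 mod 13:
  x = 0: RHS = 0, y in [0]  -> 1 point(s)
  x = 1: RHS = 12, y in [5, 8]  -> 2 point(s)
  x = 2: RHS = 4, y in [2, 11]  -> 2 point(s)
  x = 4: RHS = 4, y in [2, 11]  -> 2 point(s)
  x = 6: RHS = 9, y in [3, 10]  -> 2 point(s)
  x = 7: RHS = 4, y in [2, 11]  -> 2 point(s)
  x = 9: RHS = 9, y in [3, 10]  -> 2 point(s)
  x = 11: RHS = 9, y in [3, 10]  -> 2 point(s)
  x = 12: RHS = 1, y in [1, 12]  -> 2 point(s)
Affine points: 17. Add the point at infinity: total = 18.

#E(F_13) = 18


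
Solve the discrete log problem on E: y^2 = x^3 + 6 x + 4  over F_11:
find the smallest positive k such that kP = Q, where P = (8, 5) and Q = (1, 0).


Enumerate multiples of P until we hit Q = (1, 0):
  1P = (8, 5)
  2P = (6, 6)
  3P = (0, 2)
  4P = (4, 2)
  5P = (3, 7)
  6P = (5, 7)
  7P = (7, 9)
  8P = (1, 0)
Match found at i = 8.

k = 8


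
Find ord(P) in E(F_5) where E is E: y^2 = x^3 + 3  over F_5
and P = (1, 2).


Compute successive multiples of P until we hit O:
  1P = (1, 2)
  2P = (2, 1)
  3P = (3, 0)
  4P = (2, 4)
  5P = (1, 3)
  6P = O

ord(P) = 6


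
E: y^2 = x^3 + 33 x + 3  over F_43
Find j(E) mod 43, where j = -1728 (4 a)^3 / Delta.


Delta = -16(4 a^3 + 27 b^2) mod 43 = 41
-1728 * (4 a)^3 = -1728 * (4*33)^3 mod 43 = 42
j = 42 * 41^(-1) mod 43 = 22

j = 22 (mod 43)


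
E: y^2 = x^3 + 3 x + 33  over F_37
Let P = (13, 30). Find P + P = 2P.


Doubling: s = (3 x1^2 + a) / (2 y1)
s = (3*13^2 + 3) / (2*30) mod 37 = 27
x3 = s^2 - 2 x1 mod 37 = 27^2 - 2*13 = 0
y3 = s (x1 - x3) - y1 mod 37 = 27 * (13 - 0) - 30 = 25

2P = (0, 25)


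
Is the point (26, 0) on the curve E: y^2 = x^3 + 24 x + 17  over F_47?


Check whether y^2 = x^3 + 24 x + 17 (mod 47) for (x, y) = (26, 0).
LHS: y^2 = 0^2 mod 47 = 0
RHS: x^3 + 24 x + 17 = 26^3 + 24*26 + 17 mod 47 = 28
LHS != RHS

No, not on the curve


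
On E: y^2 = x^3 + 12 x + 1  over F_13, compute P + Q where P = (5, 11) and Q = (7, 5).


P != Q, so use the chord formula.
s = (y2 - y1) / (x2 - x1) = (7) / (2) mod 13 = 10
x3 = s^2 - x1 - x2 mod 13 = 10^2 - 5 - 7 = 10
y3 = s (x1 - x3) - y1 mod 13 = 10 * (5 - 10) - 11 = 4

P + Q = (10, 4)


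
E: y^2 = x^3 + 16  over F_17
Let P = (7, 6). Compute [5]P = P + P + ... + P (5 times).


k = 5 = 101_2 (binary, LSB first: 101)
Double-and-add from P = (7, 6):
  bit 0 = 1: acc = O + (7, 6) = (7, 6)
  bit 1 = 0: acc unchanged = (7, 6)
  bit 2 = 1: acc = (7, 6) + (3, 14) = (11, 2)

5P = (11, 2)


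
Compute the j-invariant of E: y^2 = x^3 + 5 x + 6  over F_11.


Delta = -16(4 a^3 + 27 b^2) mod 11 = 10
-1728 * (4 a)^3 = -1728 * (4*5)^3 mod 11 = 8
j = 8 * 10^(-1) mod 11 = 3

j = 3 (mod 11)


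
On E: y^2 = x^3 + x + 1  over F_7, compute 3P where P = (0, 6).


k = 3 = 11_2 (binary, LSB first: 11)
Double-and-add from P = (0, 6):
  bit 0 = 1: acc = O + (0, 6) = (0, 6)
  bit 1 = 1: acc = (0, 6) + (2, 2) = (2, 5)

3P = (2, 5)


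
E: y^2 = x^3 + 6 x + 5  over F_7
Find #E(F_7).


For each x in F_7, count y with y^2 = x^3 + 6 x + 5 mod 7:
  x = 2: RHS = 4, y in [2, 5]  -> 2 point(s)
  x = 3: RHS = 1, y in [1, 6]  -> 2 point(s)
  x = 4: RHS = 2, y in [3, 4]  -> 2 point(s)
Affine points: 6. Add the point at infinity: total = 7.

#E(F_7) = 7


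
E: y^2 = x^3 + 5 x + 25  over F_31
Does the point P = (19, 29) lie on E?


Check whether y^2 = x^3 + 5 x + 25 (mod 31) for (x, y) = (19, 29).
LHS: y^2 = 29^2 mod 31 = 4
RHS: x^3 + 5 x + 25 = 19^3 + 5*19 + 25 mod 31 = 4
LHS = RHS

Yes, on the curve


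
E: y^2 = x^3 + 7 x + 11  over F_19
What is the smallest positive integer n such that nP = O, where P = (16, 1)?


Compute successive multiples of P until we hit O:
  1P = (16, 1)
  2P = (10, 6)
  3P = (9, 9)
  4P = (5, 0)
  5P = (9, 10)
  6P = (10, 13)
  7P = (16, 18)
  8P = O

ord(P) = 8


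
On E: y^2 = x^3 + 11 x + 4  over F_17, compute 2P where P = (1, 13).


Doubling: s = (3 x1^2 + a) / (2 y1)
s = (3*1^2 + 11) / (2*13) mod 17 = 11
x3 = s^2 - 2 x1 mod 17 = 11^2 - 2*1 = 0
y3 = s (x1 - x3) - y1 mod 17 = 11 * (1 - 0) - 13 = 15

2P = (0, 15)


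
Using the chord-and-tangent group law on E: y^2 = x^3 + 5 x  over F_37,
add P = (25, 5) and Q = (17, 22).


P != Q, so use the chord formula.
s = (y2 - y1) / (x2 - x1) = (17) / (29) mod 37 = 21
x3 = s^2 - x1 - x2 mod 37 = 21^2 - 25 - 17 = 29
y3 = s (x1 - x3) - y1 mod 37 = 21 * (25 - 29) - 5 = 22

P + Q = (29, 22)


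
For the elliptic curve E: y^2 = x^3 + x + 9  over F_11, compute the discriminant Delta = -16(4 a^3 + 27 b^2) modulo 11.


4 a^3 + 27 b^2 = 4*1^3 + 27*9^2 = 4 + 2187 = 2191
Delta = -16 * (2191) = -35056
Delta mod 11 = 1

Delta = 1 (mod 11)


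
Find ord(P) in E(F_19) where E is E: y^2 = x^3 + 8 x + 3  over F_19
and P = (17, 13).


Compute successive multiples of P until we hit O:
  1P = (17, 13)
  2P = (11, 15)
  3P = (8, 3)
  4P = (14, 3)
  5P = (16, 3)
  6P = (10, 0)
  7P = (16, 16)
  8P = (14, 16)
  ... (continuing to 12P)
  12P = O

ord(P) = 12


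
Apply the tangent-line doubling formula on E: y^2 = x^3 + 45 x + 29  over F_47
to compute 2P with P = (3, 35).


Doubling: s = (3 x1^2 + a) / (2 y1)
s = (3*3^2 + 45) / (2*35) mod 47 = 44
x3 = s^2 - 2 x1 mod 47 = 44^2 - 2*3 = 3
y3 = s (x1 - x3) - y1 mod 47 = 44 * (3 - 3) - 35 = 12

2P = (3, 12)


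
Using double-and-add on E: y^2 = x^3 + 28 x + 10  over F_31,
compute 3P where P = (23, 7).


k = 3 = 11_2 (binary, LSB first: 11)
Double-and-add from P = (23, 7):
  bit 0 = 1: acc = O + (23, 7) = (23, 7)
  bit 1 = 1: acc = (23, 7) + (20, 18) = (29, 15)

3P = (29, 15)


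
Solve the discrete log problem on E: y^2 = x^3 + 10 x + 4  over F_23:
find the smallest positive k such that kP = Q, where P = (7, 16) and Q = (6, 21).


Enumerate multiples of P until we hit Q = (6, 21):
  1P = (7, 16)
  2P = (18, 17)
  3P = (2, 20)
  4P = (22, 19)
  5P = (6, 21)
Match found at i = 5.

k = 5


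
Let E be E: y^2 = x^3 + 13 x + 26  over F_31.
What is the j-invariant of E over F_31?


Delta = -16(4 a^3 + 27 b^2) mod 31 = 27
-1728 * (4 a)^3 = -1728 * (4*13)^3 mod 31 = 29
j = 29 * 27^(-1) mod 31 = 16

j = 16 (mod 31)


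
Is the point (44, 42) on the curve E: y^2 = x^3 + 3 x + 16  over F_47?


Check whether y^2 = x^3 + 3 x + 16 (mod 47) for (x, y) = (44, 42).
LHS: y^2 = 42^2 mod 47 = 25
RHS: x^3 + 3 x + 16 = 44^3 + 3*44 + 16 mod 47 = 27
LHS != RHS

No, not on the curve


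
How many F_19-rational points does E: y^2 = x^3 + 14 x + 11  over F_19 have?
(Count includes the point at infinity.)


For each x in F_19, count y with y^2 = x^3 + 14 x + 11 mod 19:
  x = 0: RHS = 11, y in [7, 12]  -> 2 point(s)
  x = 1: RHS = 7, y in [8, 11]  -> 2 point(s)
  x = 2: RHS = 9, y in [3, 16]  -> 2 point(s)
  x = 3: RHS = 4, y in [2, 17]  -> 2 point(s)
  x = 4: RHS = 17, y in [6, 13]  -> 2 point(s)
  x = 5: RHS = 16, y in [4, 15]  -> 2 point(s)
  x = 6: RHS = 7, y in [8, 11]  -> 2 point(s)
  x = 9: RHS = 11, y in [7, 12]  -> 2 point(s)
  x = 10: RHS = 11, y in [7, 12]  -> 2 point(s)
  x = 12: RHS = 7, y in [8, 11]  -> 2 point(s)
  x = 14: RHS = 6, y in [5, 14]  -> 2 point(s)
  x = 15: RHS = 5, y in [9, 10]  -> 2 point(s)
Affine points: 24. Add the point at infinity: total = 25.

#E(F_19) = 25


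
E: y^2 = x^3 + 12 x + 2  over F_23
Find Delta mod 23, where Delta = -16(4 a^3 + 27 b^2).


4 a^3 + 27 b^2 = 4*12^3 + 27*2^2 = 6912 + 108 = 7020
Delta = -16 * (7020) = -112320
Delta mod 23 = 12

Delta = 12 (mod 23)


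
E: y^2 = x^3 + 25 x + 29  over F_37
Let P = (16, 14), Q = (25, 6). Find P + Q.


P != Q, so use the chord formula.
s = (y2 - y1) / (x2 - x1) = (29) / (9) mod 37 = 32
x3 = s^2 - x1 - x2 mod 37 = 32^2 - 16 - 25 = 21
y3 = s (x1 - x3) - y1 mod 37 = 32 * (16 - 21) - 14 = 11

P + Q = (21, 11)


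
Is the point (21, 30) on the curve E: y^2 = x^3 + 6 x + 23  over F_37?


Check whether y^2 = x^3 + 6 x + 23 (mod 37) for (x, y) = (21, 30).
LHS: y^2 = 30^2 mod 37 = 12
RHS: x^3 + 6 x + 23 = 21^3 + 6*21 + 23 mod 37 = 12
LHS = RHS

Yes, on the curve


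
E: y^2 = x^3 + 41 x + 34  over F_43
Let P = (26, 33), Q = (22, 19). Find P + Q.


P != Q, so use the chord formula.
s = (y2 - y1) / (x2 - x1) = (29) / (39) mod 43 = 25
x3 = s^2 - x1 - x2 mod 43 = 25^2 - 26 - 22 = 18
y3 = s (x1 - x3) - y1 mod 43 = 25 * (26 - 18) - 33 = 38

P + Q = (18, 38)


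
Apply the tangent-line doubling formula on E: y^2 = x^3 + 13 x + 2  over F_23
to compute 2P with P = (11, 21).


Doubling: s = (3 x1^2 + a) / (2 y1)
s = (3*11^2 + 13) / (2*21) mod 23 = 21
x3 = s^2 - 2 x1 mod 23 = 21^2 - 2*11 = 5
y3 = s (x1 - x3) - y1 mod 23 = 21 * (11 - 5) - 21 = 13

2P = (5, 13)


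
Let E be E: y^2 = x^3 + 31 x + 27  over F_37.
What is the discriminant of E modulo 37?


4 a^3 + 27 b^2 = 4*31^3 + 27*27^2 = 119164 + 19683 = 138847
Delta = -16 * (138847) = -2221552
Delta mod 37 = 2

Delta = 2 (mod 37)


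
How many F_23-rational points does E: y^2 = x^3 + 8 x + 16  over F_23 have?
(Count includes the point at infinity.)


For each x in F_23, count y with y^2 = x^3 + 8 x + 16 mod 23:
  x = 0: RHS = 16, y in [4, 19]  -> 2 point(s)
  x = 1: RHS = 2, y in [5, 18]  -> 2 point(s)
  x = 6: RHS = 4, y in [2, 21]  -> 2 point(s)
  x = 7: RHS = 1, y in [1, 22]  -> 2 point(s)
  x = 9: RHS = 12, y in [9, 14]  -> 2 point(s)
  x = 11: RHS = 9, y in [3, 20]  -> 2 point(s)
  x = 12: RHS = 0, y in [0]  -> 1 point(s)
  x = 16: RHS = 8, y in [10, 13]  -> 2 point(s)
  x = 18: RHS = 12, y in [9, 14]  -> 2 point(s)
  x = 19: RHS = 12, y in [9, 14]  -> 2 point(s)
Affine points: 19. Add the point at infinity: total = 20.

#E(F_23) = 20


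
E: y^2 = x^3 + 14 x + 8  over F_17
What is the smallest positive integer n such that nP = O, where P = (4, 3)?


Compute successive multiples of P until we hit O:
  1P = (4, 3)
  2P = (10, 3)
  3P = (3, 14)
  4P = (12, 0)
  5P = (3, 3)
  6P = (10, 14)
  7P = (4, 14)
  8P = O

ord(P) = 8


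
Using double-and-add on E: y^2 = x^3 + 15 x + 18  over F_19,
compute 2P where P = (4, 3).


k = 2 = 10_2 (binary, LSB first: 01)
Double-and-add from P = (4, 3):
  bit 0 = 0: acc unchanged = O
  bit 1 = 1: acc = O + (12, 8) = (12, 8)

2P = (12, 8)


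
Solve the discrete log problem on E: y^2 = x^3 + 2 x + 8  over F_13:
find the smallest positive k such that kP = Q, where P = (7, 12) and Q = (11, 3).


Enumerate multiples of P until we hit Q = (11, 3):
  1P = (7, 12)
  2P = (8, 4)
  3P = (10, 12)
  4P = (9, 1)
  5P = (11, 10)
  6P = (5, 0)
  7P = (11, 3)
Match found at i = 7.

k = 7


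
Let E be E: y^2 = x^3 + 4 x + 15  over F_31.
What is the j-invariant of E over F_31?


Delta = -16(4 a^3 + 27 b^2) mod 31 = 12
-1728 * (4 a)^3 = -1728 * (4*4)^3 mod 31 = 1
j = 1 * 12^(-1) mod 31 = 13

j = 13 (mod 31)


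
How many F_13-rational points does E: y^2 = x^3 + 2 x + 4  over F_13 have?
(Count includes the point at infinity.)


For each x in F_13, count y with y^2 = x^3 + 2 x + 4 mod 13:
  x = 0: RHS = 4, y in [2, 11]  -> 2 point(s)
  x = 2: RHS = 3, y in [4, 9]  -> 2 point(s)
  x = 5: RHS = 9, y in [3, 10]  -> 2 point(s)
  x = 7: RHS = 10, y in [6, 7]  -> 2 point(s)
  x = 8: RHS = 12, y in [5, 8]  -> 2 point(s)
  x = 9: RHS = 10, y in [6, 7]  -> 2 point(s)
  x = 10: RHS = 10, y in [6, 7]  -> 2 point(s)
  x = 12: RHS = 1, y in [1, 12]  -> 2 point(s)
Affine points: 16. Add the point at infinity: total = 17.

#E(F_13) = 17


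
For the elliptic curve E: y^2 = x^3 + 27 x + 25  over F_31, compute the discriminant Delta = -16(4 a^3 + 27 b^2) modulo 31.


4 a^3 + 27 b^2 = 4*27^3 + 27*25^2 = 78732 + 16875 = 95607
Delta = -16 * (95607) = -1529712
Delta mod 31 = 14

Delta = 14 (mod 31)


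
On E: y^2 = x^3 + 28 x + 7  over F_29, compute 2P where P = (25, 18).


Doubling: s = (3 x1^2 + a) / (2 y1)
s = (3*25^2 + 28) / (2*18) mod 29 = 15
x3 = s^2 - 2 x1 mod 29 = 15^2 - 2*25 = 1
y3 = s (x1 - x3) - y1 mod 29 = 15 * (25 - 1) - 18 = 23

2P = (1, 23)


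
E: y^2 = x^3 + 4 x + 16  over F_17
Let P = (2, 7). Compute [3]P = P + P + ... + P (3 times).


k = 3 = 11_2 (binary, LSB first: 11)
Double-and-add from P = (2, 7):
  bit 0 = 1: acc = O + (2, 7) = (2, 7)
  bit 1 = 1: acc = (2, 7) + (15, 0) = (2, 10)

3P = (2, 10)


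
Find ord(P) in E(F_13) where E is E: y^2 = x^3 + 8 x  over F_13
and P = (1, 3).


Compute successive multiples of P until we hit O:
  1P = (1, 3)
  2P = (1, 10)
  3P = O

ord(P) = 3


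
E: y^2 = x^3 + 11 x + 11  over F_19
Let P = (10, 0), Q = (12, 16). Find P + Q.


P != Q, so use the chord formula.
s = (y2 - y1) / (x2 - x1) = (16) / (2) mod 19 = 8
x3 = s^2 - x1 - x2 mod 19 = 8^2 - 10 - 12 = 4
y3 = s (x1 - x3) - y1 mod 19 = 8 * (10 - 4) - 0 = 10

P + Q = (4, 10)


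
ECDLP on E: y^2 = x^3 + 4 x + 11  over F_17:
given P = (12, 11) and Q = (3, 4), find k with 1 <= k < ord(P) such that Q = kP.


Enumerate multiples of P until we hit Q = (3, 4):
  1P = (12, 11)
  2P = (6, 9)
  3P = (1, 4)
  4P = (3, 4)
Match found at i = 4.

k = 4


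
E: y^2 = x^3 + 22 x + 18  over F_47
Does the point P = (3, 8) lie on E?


Check whether y^2 = x^3 + 22 x + 18 (mod 47) for (x, y) = (3, 8).
LHS: y^2 = 8^2 mod 47 = 17
RHS: x^3 + 22 x + 18 = 3^3 + 22*3 + 18 mod 47 = 17
LHS = RHS

Yes, on the curve


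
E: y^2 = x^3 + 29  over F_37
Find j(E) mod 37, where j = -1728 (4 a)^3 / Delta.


Delta = -16(4 a^3 + 27 b^2) mod 37 = 28
-1728 * (4 a)^3 = -1728 * (4*0)^3 mod 37 = 0
j = 0 * 28^(-1) mod 37 = 0

j = 0 (mod 37)


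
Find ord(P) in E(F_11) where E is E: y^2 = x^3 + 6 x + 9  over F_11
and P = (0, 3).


Compute successive multiples of P until we hit O:
  1P = (0, 3)
  2P = (1, 7)
  3P = (4, 3)
  4P = (7, 8)
  5P = (9, 0)
  6P = (7, 3)
  7P = (4, 8)
  8P = (1, 4)
  ... (continuing to 10P)
  10P = O

ord(P) = 10


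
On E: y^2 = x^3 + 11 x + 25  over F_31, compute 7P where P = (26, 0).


k = 7 = 111_2 (binary, LSB first: 111)
Double-and-add from P = (26, 0):
  bit 0 = 1: acc = O + (26, 0) = (26, 0)
  bit 1 = 1: acc = (26, 0) + O = (26, 0)
  bit 2 = 1: acc = (26, 0) + O = (26, 0)

7P = (26, 0)


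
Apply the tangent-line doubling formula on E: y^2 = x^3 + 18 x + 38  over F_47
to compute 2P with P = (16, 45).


Doubling: s = (3 x1^2 + a) / (2 y1)
s = (3*16^2 + 18) / (2*45) mod 47 = 15
x3 = s^2 - 2 x1 mod 47 = 15^2 - 2*16 = 5
y3 = s (x1 - x3) - y1 mod 47 = 15 * (16 - 5) - 45 = 26

2P = (5, 26)


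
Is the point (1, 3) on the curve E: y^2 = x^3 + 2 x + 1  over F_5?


Check whether y^2 = x^3 + 2 x + 1 (mod 5) for (x, y) = (1, 3).
LHS: y^2 = 3^2 mod 5 = 4
RHS: x^3 + 2 x + 1 = 1^3 + 2*1 + 1 mod 5 = 4
LHS = RHS

Yes, on the curve


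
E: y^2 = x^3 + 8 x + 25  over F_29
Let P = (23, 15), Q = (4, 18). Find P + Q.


P != Q, so use the chord formula.
s = (y2 - y1) / (x2 - x1) = (3) / (10) mod 29 = 9
x3 = s^2 - x1 - x2 mod 29 = 9^2 - 23 - 4 = 25
y3 = s (x1 - x3) - y1 mod 29 = 9 * (23 - 25) - 15 = 25

P + Q = (25, 25)


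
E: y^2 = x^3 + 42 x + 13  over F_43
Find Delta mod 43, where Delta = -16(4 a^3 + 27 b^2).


4 a^3 + 27 b^2 = 4*42^3 + 27*13^2 = 296352 + 4563 = 300915
Delta = -16 * (300915) = -4814640
Delta mod 43 = 27

Delta = 27 (mod 43)


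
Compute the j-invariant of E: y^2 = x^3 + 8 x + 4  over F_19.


Delta = -16(4 a^3 + 27 b^2) mod 19 = 11
-1728 * (4 a)^3 = -1728 * (4*8)^3 mod 19 = 12
j = 12 * 11^(-1) mod 19 = 8

j = 8 (mod 19)


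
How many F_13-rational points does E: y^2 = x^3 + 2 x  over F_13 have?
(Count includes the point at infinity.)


For each x in F_13, count y with y^2 = x^3 + 2 x + 0 mod 13:
  x = 0: RHS = 0, y in [0]  -> 1 point(s)
  x = 1: RHS = 3, y in [4, 9]  -> 2 point(s)
  x = 2: RHS = 12, y in [5, 8]  -> 2 point(s)
  x = 11: RHS = 1, y in [1, 12]  -> 2 point(s)
  x = 12: RHS = 10, y in [6, 7]  -> 2 point(s)
Affine points: 9. Add the point at infinity: total = 10.

#E(F_13) = 10


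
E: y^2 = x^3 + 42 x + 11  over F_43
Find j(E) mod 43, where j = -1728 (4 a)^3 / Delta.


Delta = -16(4 a^3 + 27 b^2) mod 43 = 37
-1728 * (4 a)^3 = -1728 * (4*42)^3 mod 43 = 39
j = 39 * 37^(-1) mod 43 = 15

j = 15 (mod 43)


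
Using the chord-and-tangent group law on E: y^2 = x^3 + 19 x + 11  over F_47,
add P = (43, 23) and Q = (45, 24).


P != Q, so use the chord formula.
s = (y2 - y1) / (x2 - x1) = (1) / (2) mod 47 = 24
x3 = s^2 - x1 - x2 mod 47 = 24^2 - 43 - 45 = 18
y3 = s (x1 - x3) - y1 mod 47 = 24 * (43 - 18) - 23 = 13

P + Q = (18, 13)


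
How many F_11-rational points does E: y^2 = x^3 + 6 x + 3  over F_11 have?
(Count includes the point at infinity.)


For each x in F_11, count y with y^2 = x^3 + 6 x + 3 mod 11:
  x = 0: RHS = 3, y in [5, 6]  -> 2 point(s)
  x = 2: RHS = 1, y in [1, 10]  -> 2 point(s)
  x = 3: RHS = 4, y in [2, 9]  -> 2 point(s)
  x = 4: RHS = 3, y in [5, 6]  -> 2 point(s)
  x = 5: RHS = 4, y in [2, 9]  -> 2 point(s)
  x = 7: RHS = 3, y in [5, 6]  -> 2 point(s)
  x = 9: RHS = 5, y in [4, 7]  -> 2 point(s)
Affine points: 14. Add the point at infinity: total = 15.

#E(F_11) = 15


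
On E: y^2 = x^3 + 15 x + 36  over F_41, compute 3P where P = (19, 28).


k = 3 = 11_2 (binary, LSB first: 11)
Double-and-add from P = (19, 28):
  bit 0 = 1: acc = O + (19, 28) = (19, 28)
  bit 1 = 1: acc = (19, 28) + (5, 21) = (7, 19)

3P = (7, 19)


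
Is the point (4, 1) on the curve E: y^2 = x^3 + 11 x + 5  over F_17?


Check whether y^2 = x^3 + 11 x + 5 (mod 17) for (x, y) = (4, 1).
LHS: y^2 = 1^2 mod 17 = 1
RHS: x^3 + 11 x + 5 = 4^3 + 11*4 + 5 mod 17 = 11
LHS != RHS

No, not on the curve


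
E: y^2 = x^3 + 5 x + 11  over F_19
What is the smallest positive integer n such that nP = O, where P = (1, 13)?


Compute successive multiples of P until we hit O:
  1P = (1, 13)
  2P = (9, 5)
  3P = (10, 15)
  4P = (5, 3)
  5P = (5, 16)
  6P = (10, 4)
  7P = (9, 14)
  8P = (1, 6)
  ... (continuing to 9P)
  9P = O

ord(P) = 9


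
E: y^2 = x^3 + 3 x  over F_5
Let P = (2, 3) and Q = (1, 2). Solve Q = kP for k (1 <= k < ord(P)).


Enumerate multiples of P until we hit Q = (1, 2):
  1P = (2, 3)
  2P = (1, 2)
Match found at i = 2.

k = 2


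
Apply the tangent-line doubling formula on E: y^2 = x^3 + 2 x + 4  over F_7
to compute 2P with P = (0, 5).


Doubling: s = (3 x1^2 + a) / (2 y1)
s = (3*0^2 + 2) / (2*5) mod 7 = 3
x3 = s^2 - 2 x1 mod 7 = 3^2 - 2*0 = 2
y3 = s (x1 - x3) - y1 mod 7 = 3 * (0 - 2) - 5 = 3

2P = (2, 3)


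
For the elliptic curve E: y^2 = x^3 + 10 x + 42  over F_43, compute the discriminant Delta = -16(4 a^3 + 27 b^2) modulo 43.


4 a^3 + 27 b^2 = 4*10^3 + 27*42^2 = 4000 + 47628 = 51628
Delta = -16 * (51628) = -826048
Delta mod 43 = 25

Delta = 25 (mod 43)


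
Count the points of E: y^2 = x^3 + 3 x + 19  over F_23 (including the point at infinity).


For each x in F_23, count y with y^2 = x^3 + 3 x + 19 mod 23:
  x = 1: RHS = 0, y in [0]  -> 1 point(s)
  x = 3: RHS = 9, y in [3, 20]  -> 2 point(s)
  x = 4: RHS = 3, y in [7, 16]  -> 2 point(s)
  x = 6: RHS = 0, y in [0]  -> 1 point(s)
  x = 8: RHS = 3, y in [7, 16]  -> 2 point(s)
  x = 9: RHS = 16, y in [4, 19]  -> 2 point(s)
  x = 11: RHS = 3, y in [7, 16]  -> 2 point(s)
  x = 12: RHS = 12, y in [9, 14]  -> 2 point(s)
  x = 13: RHS = 1, y in [1, 22]  -> 2 point(s)
  x = 15: RHS = 12, y in [9, 14]  -> 2 point(s)
  x = 16: RHS = 0, y in [0]  -> 1 point(s)
  x = 19: RHS = 12, y in [9, 14]  -> 2 point(s)
  x = 20: RHS = 6, y in [11, 12]  -> 2 point(s)
Affine points: 23. Add the point at infinity: total = 24.

#E(F_23) = 24


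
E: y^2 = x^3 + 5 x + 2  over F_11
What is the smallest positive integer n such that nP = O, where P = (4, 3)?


Compute successive multiples of P until we hit O:
  1P = (4, 3)
  2P = (8, 2)
  3P = (8, 9)
  4P = (4, 8)
  5P = O

ord(P) = 5


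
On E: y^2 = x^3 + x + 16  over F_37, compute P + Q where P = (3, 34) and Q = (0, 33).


P != Q, so use the chord formula.
s = (y2 - y1) / (x2 - x1) = (36) / (34) mod 37 = 25
x3 = s^2 - x1 - x2 mod 37 = 25^2 - 3 - 0 = 30
y3 = s (x1 - x3) - y1 mod 37 = 25 * (3 - 30) - 34 = 31

P + Q = (30, 31)


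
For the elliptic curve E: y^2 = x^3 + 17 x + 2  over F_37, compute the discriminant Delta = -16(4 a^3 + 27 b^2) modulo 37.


4 a^3 + 27 b^2 = 4*17^3 + 27*2^2 = 19652 + 108 = 19760
Delta = -16 * (19760) = -316160
Delta mod 37 = 5

Delta = 5 (mod 37)


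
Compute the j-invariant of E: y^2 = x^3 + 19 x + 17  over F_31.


Delta = -16(4 a^3 + 27 b^2) mod 31 = 4
-1728 * (4 a)^3 = -1728 * (4*19)^3 mod 31 = 4
j = 4 * 4^(-1) mod 31 = 1

j = 1 (mod 31)


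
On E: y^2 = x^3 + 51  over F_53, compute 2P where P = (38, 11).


Doubling: s = (3 x1^2 + a) / (2 y1)
s = (3*38^2 + 0) / (2*11) mod 53 = 9
x3 = s^2 - 2 x1 mod 53 = 9^2 - 2*38 = 5
y3 = s (x1 - x3) - y1 mod 53 = 9 * (38 - 5) - 11 = 21

2P = (5, 21)


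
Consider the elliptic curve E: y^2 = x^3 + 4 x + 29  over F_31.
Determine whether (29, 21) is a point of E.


Check whether y^2 = x^3 + 4 x + 29 (mod 31) for (x, y) = (29, 21).
LHS: y^2 = 21^2 mod 31 = 7
RHS: x^3 + 4 x + 29 = 29^3 + 4*29 + 29 mod 31 = 13
LHS != RHS

No, not on the curve


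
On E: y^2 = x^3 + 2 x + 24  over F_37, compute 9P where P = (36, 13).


k = 9 = 1001_2 (binary, LSB first: 1001)
Double-and-add from P = (36, 13):
  bit 0 = 1: acc = O + (36, 13) = (36, 13)
  bit 1 = 0: acc unchanged = (36, 13)
  bit 2 = 0: acc unchanged = (36, 13)
  bit 3 = 1: acc = (36, 13) + (21, 22) = (7, 14)

9P = (7, 14)


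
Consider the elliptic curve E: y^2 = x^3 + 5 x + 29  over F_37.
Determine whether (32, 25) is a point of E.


Check whether y^2 = x^3 + 5 x + 29 (mod 37) for (x, y) = (32, 25).
LHS: y^2 = 25^2 mod 37 = 33
RHS: x^3 + 5 x + 29 = 32^3 + 5*32 + 29 mod 37 = 27
LHS != RHS

No, not on the curve


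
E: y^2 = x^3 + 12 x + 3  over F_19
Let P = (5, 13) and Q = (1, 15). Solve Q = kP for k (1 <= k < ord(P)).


Enumerate multiples of P until we hit Q = (1, 15):
  1P = (5, 13)
  2P = (1, 15)
Match found at i = 2.

k = 2


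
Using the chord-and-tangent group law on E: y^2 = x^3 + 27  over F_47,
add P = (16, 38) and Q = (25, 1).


P != Q, so use the chord formula.
s = (y2 - y1) / (x2 - x1) = (10) / (9) mod 47 = 22
x3 = s^2 - x1 - x2 mod 47 = 22^2 - 16 - 25 = 20
y3 = s (x1 - x3) - y1 mod 47 = 22 * (16 - 20) - 38 = 15

P + Q = (20, 15)


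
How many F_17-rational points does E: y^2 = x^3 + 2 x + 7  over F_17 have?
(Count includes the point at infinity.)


For each x in F_17, count y with y^2 = x^3 + 2 x + 7 mod 17:
  x = 2: RHS = 2, y in [6, 11]  -> 2 point(s)
  x = 8: RHS = 8, y in [5, 12]  -> 2 point(s)
  x = 11: RHS = 0, y in [0]  -> 1 point(s)
  x = 12: RHS = 8, y in [5, 12]  -> 2 point(s)
  x = 14: RHS = 8, y in [5, 12]  -> 2 point(s)
  x = 16: RHS = 4, y in [2, 15]  -> 2 point(s)
Affine points: 11. Add the point at infinity: total = 12.

#E(F_17) = 12


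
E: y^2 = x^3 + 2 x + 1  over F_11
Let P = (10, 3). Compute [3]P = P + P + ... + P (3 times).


k = 3 = 11_2 (binary, LSB first: 11)
Double-and-add from P = (10, 3):
  bit 0 = 1: acc = O + (10, 3) = (10, 3)
  bit 1 = 1: acc = (10, 3) + (3, 1) = (1, 9)

3P = (1, 9)


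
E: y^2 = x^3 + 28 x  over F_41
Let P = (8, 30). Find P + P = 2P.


Doubling: s = (3 x1^2 + a) / (2 y1)
s = (3*8^2 + 28) / (2*30) mod 41 = 31
x3 = s^2 - 2 x1 mod 41 = 31^2 - 2*8 = 2
y3 = s (x1 - x3) - y1 mod 41 = 31 * (8 - 2) - 30 = 33

2P = (2, 33)


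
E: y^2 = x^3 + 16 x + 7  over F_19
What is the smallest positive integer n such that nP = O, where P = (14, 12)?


Compute successive multiples of P until we hit O:
  1P = (14, 12)
  2P = (0, 11)
  3P = (2, 16)
  4P = (1, 9)
  5P = (9, 14)
  6P = (3, 14)
  7P = (8, 18)
  8P = (17, 10)
  ... (continuing to 21P)
  21P = O

ord(P) = 21


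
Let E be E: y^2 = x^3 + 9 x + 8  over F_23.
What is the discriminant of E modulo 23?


4 a^3 + 27 b^2 = 4*9^3 + 27*8^2 = 2916 + 1728 = 4644
Delta = -16 * (4644) = -74304
Delta mod 23 = 9

Delta = 9 (mod 23)


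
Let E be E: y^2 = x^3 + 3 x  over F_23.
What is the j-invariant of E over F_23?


Delta = -16(4 a^3 + 27 b^2) mod 23 = 20
-1728 * (4 a)^3 = -1728 * (4*3)^3 mod 23 = 14
j = 14 * 20^(-1) mod 23 = 3

j = 3 (mod 23)


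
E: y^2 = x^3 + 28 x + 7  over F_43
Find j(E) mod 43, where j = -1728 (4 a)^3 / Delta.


Delta = -16(4 a^3 + 27 b^2) mod 43 = 42
-1728 * (4 a)^3 = -1728 * (4*28)^3 mod 43 = 2
j = 2 * 42^(-1) mod 43 = 41

j = 41 (mod 43)


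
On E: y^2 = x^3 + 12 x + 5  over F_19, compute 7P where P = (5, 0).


k = 7 = 111_2 (binary, LSB first: 111)
Double-and-add from P = (5, 0):
  bit 0 = 1: acc = O + (5, 0) = (5, 0)
  bit 1 = 1: acc = (5, 0) + O = (5, 0)
  bit 2 = 1: acc = (5, 0) + O = (5, 0)

7P = (5, 0)


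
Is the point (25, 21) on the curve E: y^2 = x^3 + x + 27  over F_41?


Check whether y^2 = x^3 + 1 x + 27 (mod 41) for (x, y) = (25, 21).
LHS: y^2 = 21^2 mod 41 = 31
RHS: x^3 + 1 x + 27 = 25^3 + 1*25 + 27 mod 41 = 15
LHS != RHS

No, not on the curve


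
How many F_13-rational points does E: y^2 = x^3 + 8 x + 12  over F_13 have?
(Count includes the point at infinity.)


For each x in F_13, count y with y^2 = x^3 + 8 x + 12 mod 13:
  x = 0: RHS = 12, y in [5, 8]  -> 2 point(s)
  x = 2: RHS = 10, y in [6, 7]  -> 2 point(s)
  x = 4: RHS = 4, y in [2, 11]  -> 2 point(s)
  x = 6: RHS = 3, y in [4, 9]  -> 2 point(s)
  x = 8: RHS = 3, y in [4, 9]  -> 2 point(s)
  x = 10: RHS = 0, y in [0]  -> 1 point(s)
  x = 11: RHS = 1, y in [1, 12]  -> 2 point(s)
  x = 12: RHS = 3, y in [4, 9]  -> 2 point(s)
Affine points: 15. Add the point at infinity: total = 16.

#E(F_13) = 16


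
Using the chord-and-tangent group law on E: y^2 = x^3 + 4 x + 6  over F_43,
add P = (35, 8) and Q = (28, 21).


P != Q, so use the chord formula.
s = (y2 - y1) / (x2 - x1) = (13) / (36) mod 43 = 35
x3 = s^2 - x1 - x2 mod 43 = 35^2 - 35 - 28 = 1
y3 = s (x1 - x3) - y1 mod 43 = 35 * (35 - 1) - 8 = 21

P + Q = (1, 21)


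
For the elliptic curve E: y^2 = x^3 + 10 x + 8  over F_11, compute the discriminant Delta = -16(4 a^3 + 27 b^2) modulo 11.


4 a^3 + 27 b^2 = 4*10^3 + 27*8^2 = 4000 + 1728 = 5728
Delta = -16 * (5728) = -91648
Delta mod 11 = 4

Delta = 4 (mod 11)


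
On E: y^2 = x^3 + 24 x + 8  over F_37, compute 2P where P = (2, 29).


Doubling: s = (3 x1^2 + a) / (2 y1)
s = (3*2^2 + 24) / (2*29) mod 37 = 7
x3 = s^2 - 2 x1 mod 37 = 7^2 - 2*2 = 8
y3 = s (x1 - x3) - y1 mod 37 = 7 * (2 - 8) - 29 = 3

2P = (8, 3)


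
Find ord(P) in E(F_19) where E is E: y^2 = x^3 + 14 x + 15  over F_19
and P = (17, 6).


Compute successive multiples of P until we hit O:
  1P = (17, 6)
  2P = (5, 1)
  3P = (1, 7)
  4P = (18, 0)
  5P = (1, 12)
  6P = (5, 18)
  7P = (17, 13)
  8P = O

ord(P) = 8


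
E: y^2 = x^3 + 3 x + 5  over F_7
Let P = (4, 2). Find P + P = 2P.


Doubling: s = (3 x1^2 + a) / (2 y1)
s = (3*4^2 + 3) / (2*2) mod 7 = 4
x3 = s^2 - 2 x1 mod 7 = 4^2 - 2*4 = 1
y3 = s (x1 - x3) - y1 mod 7 = 4 * (4 - 1) - 2 = 3

2P = (1, 3)


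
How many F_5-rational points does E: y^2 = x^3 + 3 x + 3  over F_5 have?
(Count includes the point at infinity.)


For each x in F_5, count y with y^2 = x^3 + 3 x + 3 mod 5:
  x = 3: RHS = 4, y in [2, 3]  -> 2 point(s)
  x = 4: RHS = 4, y in [2, 3]  -> 2 point(s)
Affine points: 4. Add the point at infinity: total = 5.

#E(F_5) = 5


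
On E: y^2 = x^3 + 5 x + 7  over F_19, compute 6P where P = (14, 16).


k = 6 = 110_2 (binary, LSB first: 011)
Double-and-add from P = (14, 16):
  bit 0 = 0: acc unchanged = O
  bit 1 = 1: acc = O + (2, 14) = (2, 14)
  bit 2 = 1: acc = (2, 14) + (12, 3) = (14, 3)

6P = (14, 3)


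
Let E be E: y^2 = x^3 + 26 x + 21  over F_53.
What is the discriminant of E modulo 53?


4 a^3 + 27 b^2 = 4*26^3 + 27*21^2 = 70304 + 11907 = 82211
Delta = -16 * (82211) = -1315376
Delta mod 53 = 31

Delta = 31 (mod 53)


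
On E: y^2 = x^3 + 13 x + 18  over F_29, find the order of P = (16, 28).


Compute successive multiples of P until we hit O:
  1P = (16, 28)
  2P = (27, 19)
  3P = (8, 5)
  4P = (11, 19)
  5P = (18, 9)
  6P = (20, 10)
  7P = (6, 14)
  8P = (2, 9)
  ... (continuing to 25P)
  25P = O

ord(P) = 25


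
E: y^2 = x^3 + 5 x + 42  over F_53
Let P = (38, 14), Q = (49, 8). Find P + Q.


P != Q, so use the chord formula.
s = (y2 - y1) / (x2 - x1) = (47) / (11) mod 53 = 38
x3 = s^2 - x1 - x2 mod 53 = 38^2 - 38 - 49 = 32
y3 = s (x1 - x3) - y1 mod 53 = 38 * (38 - 32) - 14 = 2

P + Q = (32, 2)


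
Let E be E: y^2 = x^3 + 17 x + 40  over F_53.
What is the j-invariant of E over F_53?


Delta = -16(4 a^3 + 27 b^2) mod 53 = 43
-1728 * (4 a)^3 = -1728 * (4*17)^3 mod 53 = 14
j = 14 * 43^(-1) mod 53 = 41

j = 41 (mod 53)


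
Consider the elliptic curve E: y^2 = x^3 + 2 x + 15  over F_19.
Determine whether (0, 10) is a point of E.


Check whether y^2 = x^3 + 2 x + 15 (mod 19) for (x, y) = (0, 10).
LHS: y^2 = 10^2 mod 19 = 5
RHS: x^3 + 2 x + 15 = 0^3 + 2*0 + 15 mod 19 = 15
LHS != RHS

No, not on the curve


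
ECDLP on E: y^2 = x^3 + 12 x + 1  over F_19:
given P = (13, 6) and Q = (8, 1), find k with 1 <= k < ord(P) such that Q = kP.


Enumerate multiples of P until we hit Q = (8, 1):
  1P = (13, 6)
  2P = (17, 11)
  3P = (6, 17)
  4P = (11, 18)
  5P = (12, 7)
  6P = (14, 14)
  7P = (18, 11)
  8P = (8, 18)
  9P = (3, 8)
  10P = (0, 18)
  11P = (10, 0)
  12P = (0, 1)
  13P = (3, 11)
  14P = (8, 1)
Match found at i = 14.

k = 14


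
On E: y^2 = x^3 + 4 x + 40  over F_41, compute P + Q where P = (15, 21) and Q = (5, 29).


P != Q, so use the chord formula.
s = (y2 - y1) / (x2 - x1) = (8) / (31) mod 41 = 32
x3 = s^2 - x1 - x2 mod 41 = 32^2 - 15 - 5 = 20
y3 = s (x1 - x3) - y1 mod 41 = 32 * (15 - 20) - 21 = 24

P + Q = (20, 24)


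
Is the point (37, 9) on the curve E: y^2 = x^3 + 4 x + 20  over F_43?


Check whether y^2 = x^3 + 4 x + 20 (mod 43) for (x, y) = (37, 9).
LHS: y^2 = 9^2 mod 43 = 38
RHS: x^3 + 4 x + 20 = 37^3 + 4*37 + 20 mod 43 = 38
LHS = RHS

Yes, on the curve


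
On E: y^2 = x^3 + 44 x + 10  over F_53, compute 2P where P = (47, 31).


Doubling: s = (3 x1^2 + a) / (2 y1)
s = (3*47^2 + 44) / (2*31) mod 53 = 11
x3 = s^2 - 2 x1 mod 53 = 11^2 - 2*47 = 27
y3 = s (x1 - x3) - y1 mod 53 = 11 * (47 - 27) - 31 = 30

2P = (27, 30)


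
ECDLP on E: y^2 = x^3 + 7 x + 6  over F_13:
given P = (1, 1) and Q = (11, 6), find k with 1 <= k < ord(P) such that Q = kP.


Enumerate multiples of P until we hit Q = (11, 6):
  1P = (1, 1)
  2P = (10, 6)
  3P = (6, 2)
  4P = (5, 6)
  5P = (11, 6)
Match found at i = 5.

k = 5


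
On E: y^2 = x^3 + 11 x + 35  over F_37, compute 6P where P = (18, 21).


k = 6 = 110_2 (binary, LSB first: 011)
Double-and-add from P = (18, 21):
  bit 0 = 0: acc unchanged = O
  bit 1 = 1: acc = O + (29, 29) = (29, 29)
  bit 2 = 1: acc = (29, 29) + (19, 6) = (25, 32)

6P = (25, 32)


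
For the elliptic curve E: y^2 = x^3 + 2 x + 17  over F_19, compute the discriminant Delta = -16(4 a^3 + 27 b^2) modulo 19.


4 a^3 + 27 b^2 = 4*2^3 + 27*17^2 = 32 + 7803 = 7835
Delta = -16 * (7835) = -125360
Delta mod 19 = 2

Delta = 2 (mod 19)


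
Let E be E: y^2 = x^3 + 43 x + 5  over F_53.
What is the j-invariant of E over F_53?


Delta = -16(4 a^3 + 27 b^2) mod 53 = 41
-1728 * (4 a)^3 = -1728 * (4*43)^3 mod 53 = 27
j = 27 * 41^(-1) mod 53 = 11

j = 11 (mod 53)


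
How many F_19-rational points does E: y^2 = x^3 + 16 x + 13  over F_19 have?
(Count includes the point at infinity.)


For each x in F_19, count y with y^2 = x^3 + 16 x + 13 mod 19:
  x = 1: RHS = 11, y in [7, 12]  -> 2 point(s)
  x = 5: RHS = 9, y in [3, 16]  -> 2 point(s)
  x = 8: RHS = 7, y in [8, 11]  -> 2 point(s)
  x = 11: RHS = 0, y in [0]  -> 1 point(s)
  x = 13: RHS = 5, y in [9, 10]  -> 2 point(s)
  x = 14: RHS = 17, y in [6, 13]  -> 2 point(s)
  x = 17: RHS = 11, y in [7, 12]  -> 2 point(s)
Affine points: 13. Add the point at infinity: total = 14.

#E(F_19) = 14


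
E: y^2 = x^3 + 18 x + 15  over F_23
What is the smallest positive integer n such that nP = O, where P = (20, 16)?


Compute successive multiples of P until we hit O:
  1P = (20, 16)
  2P = (8, 21)
  3P = (3, 21)
  4P = (9, 20)
  5P = (12, 2)
  6P = (7, 1)
  7P = (4, 6)
  8P = (17, 6)
  ... (continuing to 28P)
  28P = O

ord(P) = 28


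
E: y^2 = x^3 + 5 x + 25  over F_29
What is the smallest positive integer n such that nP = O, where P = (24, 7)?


Compute successive multiples of P until we hit O:
  1P = (24, 7)
  2P = (3, 26)
  3P = (9, 25)
  4P = (16, 24)
  5P = (13, 24)
  6P = (15, 16)
  7P = (20, 18)
  8P = (27, 23)
  ... (continuing to 31P)
  31P = O

ord(P) = 31


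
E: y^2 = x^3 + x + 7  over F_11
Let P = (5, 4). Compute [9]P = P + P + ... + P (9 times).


k = 9 = 1001_2 (binary, LSB first: 1001)
Double-and-add from P = (5, 4):
  bit 0 = 1: acc = O + (5, 4) = (5, 4)
  bit 1 = 0: acc unchanged = (5, 4)
  bit 2 = 0: acc unchanged = (5, 4)
  bit 3 = 1: acc = (5, 4) + (10, 4) = (7, 7)

9P = (7, 7)


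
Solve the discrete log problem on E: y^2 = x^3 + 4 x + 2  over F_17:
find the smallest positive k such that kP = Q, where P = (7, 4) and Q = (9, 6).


Enumerate multiples of P until we hit Q = (9, 6):
  1P = (7, 4)
  2P = (2, 16)
  3P = (9, 11)
  4P = (9, 6)
Match found at i = 4.

k = 4


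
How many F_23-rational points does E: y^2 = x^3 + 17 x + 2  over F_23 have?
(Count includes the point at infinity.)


For each x in F_23, count y with y^2 = x^3 + 17 x + 2 mod 23:
  x = 0: RHS = 2, y in [5, 18]  -> 2 point(s)
  x = 7: RHS = 4, y in [2, 21]  -> 2 point(s)
  x = 8: RHS = 6, y in [11, 12]  -> 2 point(s)
  x = 11: RHS = 2, y in [5, 18]  -> 2 point(s)
  x = 12: RHS = 2, y in [5, 18]  -> 2 point(s)
  x = 16: RHS = 0, y in [0]  -> 1 point(s)
  x = 17: RHS = 6, y in [11, 12]  -> 2 point(s)
  x = 19: RHS = 8, y in [10, 13]  -> 2 point(s)
  x = 20: RHS = 16, y in [4, 19]  -> 2 point(s)
  x = 21: RHS = 6, y in [11, 12]  -> 2 point(s)
Affine points: 19. Add the point at infinity: total = 20.

#E(F_23) = 20


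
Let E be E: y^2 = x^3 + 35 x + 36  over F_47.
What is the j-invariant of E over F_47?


Delta = -16(4 a^3 + 27 b^2) mod 47 = 40
-1728 * (4 a)^3 = -1728 * (4*35)^3 mod 47 = 36
j = 36 * 40^(-1) mod 47 = 15

j = 15 (mod 47)


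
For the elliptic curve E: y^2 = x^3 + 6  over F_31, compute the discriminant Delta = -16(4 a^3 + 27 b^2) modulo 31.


4 a^3 + 27 b^2 = 4*0^3 + 27*6^2 = 0 + 972 = 972
Delta = -16 * (972) = -15552
Delta mod 31 = 10

Delta = 10 (mod 31)


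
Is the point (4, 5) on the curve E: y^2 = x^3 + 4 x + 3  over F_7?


Check whether y^2 = x^3 + 4 x + 3 (mod 7) for (x, y) = (4, 5).
LHS: y^2 = 5^2 mod 7 = 4
RHS: x^3 + 4 x + 3 = 4^3 + 4*4 + 3 mod 7 = 6
LHS != RHS

No, not on the curve


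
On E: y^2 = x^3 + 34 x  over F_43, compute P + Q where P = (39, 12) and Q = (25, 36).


P != Q, so use the chord formula.
s = (y2 - y1) / (x2 - x1) = (24) / (29) mod 43 = 29
x3 = s^2 - x1 - x2 mod 43 = 29^2 - 39 - 25 = 3
y3 = s (x1 - x3) - y1 mod 43 = 29 * (39 - 3) - 12 = 0

P + Q = (3, 0)


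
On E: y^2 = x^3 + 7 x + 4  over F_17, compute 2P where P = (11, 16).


Doubling: s = (3 x1^2 + a) / (2 y1)
s = (3*11^2 + 7) / (2*16) mod 17 = 2
x3 = s^2 - 2 x1 mod 17 = 2^2 - 2*11 = 16
y3 = s (x1 - x3) - y1 mod 17 = 2 * (11 - 16) - 16 = 8

2P = (16, 8)
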